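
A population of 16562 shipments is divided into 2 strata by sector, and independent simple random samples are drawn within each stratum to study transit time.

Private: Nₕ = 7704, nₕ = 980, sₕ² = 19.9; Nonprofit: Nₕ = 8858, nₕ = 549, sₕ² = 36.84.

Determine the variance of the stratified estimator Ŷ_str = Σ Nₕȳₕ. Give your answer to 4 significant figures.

5.991 × 10^6

Var(Ŷ_str) = Σₕ Nₕ²(1 − fₕ)sₕ²/nₕ.
Private: 7704²·(1 − 980/7704)·19.9/980 = 1.0518916 × 10^6.
Nonprofit: 8858²·(1 − 549/8858)·36.84/549 = 4.9389168 × 10^6.
Sum = 5.9908084 × 10^6.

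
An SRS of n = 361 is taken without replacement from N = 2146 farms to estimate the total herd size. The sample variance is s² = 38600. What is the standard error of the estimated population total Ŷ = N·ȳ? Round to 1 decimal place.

Var(Ŷ) = N²·Var(ȳ) = N²·(1 − n/N)·s²/n.
f = 361/2146 = 0.16821994; Var(ȳ) = 0.83178006·38600/361 = 88.938255.
Var(Ŷ) = 2146² · 88.938255 = 4.0958877 × 10^8.
SE(Ŷ) = √(4.0958877 × 10^8) = 20238.3.

20238.3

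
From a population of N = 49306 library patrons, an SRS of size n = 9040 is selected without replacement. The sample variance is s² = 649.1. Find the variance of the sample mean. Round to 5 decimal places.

0.05864

Under SRS without replacement, Var(ȳ) = (1 − f)·s²/n with f = n/N = 9040/49306 = 0.18334483.
Var(ȳ) = (1 − 0.18334483)·649.1/9040 = 0.81665517·0.071803097 = 0.058638371.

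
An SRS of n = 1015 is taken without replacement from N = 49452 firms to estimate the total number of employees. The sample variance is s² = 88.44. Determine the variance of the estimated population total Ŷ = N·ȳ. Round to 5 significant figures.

2.0871 × 10^8

Var(Ŷ) = N²·Var(ȳ) = N²·(1 − n/N)·s²/n.
f = 1015/49452 = 0.02052495; Var(ȳ) = 0.97947505·88.44/1015 = 0.085344604.
Var(Ŷ) = 49452² · 0.085344604 = 2.0871026 × 10^8.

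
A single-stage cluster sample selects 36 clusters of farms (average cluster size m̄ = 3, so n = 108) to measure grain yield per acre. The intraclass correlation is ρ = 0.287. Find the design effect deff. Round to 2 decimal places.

1.57

deff = 1 + (3 − 1)·0.287 = 1 + 0.574 = 1.574.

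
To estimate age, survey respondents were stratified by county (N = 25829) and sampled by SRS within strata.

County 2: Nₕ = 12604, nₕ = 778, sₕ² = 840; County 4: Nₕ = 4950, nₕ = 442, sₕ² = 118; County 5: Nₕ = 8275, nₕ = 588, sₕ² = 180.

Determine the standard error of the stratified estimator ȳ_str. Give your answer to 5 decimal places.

Var(ȳ_str) = Σₕ Wₕ²(1 − fₕ)sₕ²/nₕ with Wₕ = Nₕ/N, N = 25829.
County 2: Wₕ = 0.48797863; term = 0.48797863²·(1 − 0.06172644)·840/778 = 0.2412297.
County 4: Wₕ = 0.19164505; term = 0.19164505²·(1 − 0.08929293)·118/442 = 0.008929634.
County 5: Wₕ = 0.32037632; term = 0.32037632²·(1 − 0.07105740)·180/588 = 0.029188036.
Sum = 0.27934737.
SE = √(0.27934737) = 0.52853.

0.52853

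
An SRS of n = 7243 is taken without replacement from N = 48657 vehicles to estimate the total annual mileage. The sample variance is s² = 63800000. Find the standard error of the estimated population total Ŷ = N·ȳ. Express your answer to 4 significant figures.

Var(Ŷ) = N²·Var(ȳ) = N²·(1 − n/N)·s²/n.
f = 7243/48657 = 0.14885833; Var(ȳ) = 0.85114167·63800000/7243 = 7497.2854.
Var(Ŷ) = 48657² · 7497.2854 = 1.7749851 × 10^13.
SE(Ŷ) = √(1.7749851 × 10^13) = 4.213 × 10^6.

4.213 × 10^6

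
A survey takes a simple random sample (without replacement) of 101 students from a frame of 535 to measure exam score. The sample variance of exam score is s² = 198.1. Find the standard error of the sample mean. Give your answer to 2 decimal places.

1.26

Under SRS without replacement, Var(ȳ) = (1 − f)·s²/n with f = n/N = 101/535 = 0.18878505.
Var(ȳ) = (1 − 0.18878505)·198.1/101 = 0.81121495·1.9613861 = 1.5911058.
SE(ȳ) = √(1.5911058) = 1.26.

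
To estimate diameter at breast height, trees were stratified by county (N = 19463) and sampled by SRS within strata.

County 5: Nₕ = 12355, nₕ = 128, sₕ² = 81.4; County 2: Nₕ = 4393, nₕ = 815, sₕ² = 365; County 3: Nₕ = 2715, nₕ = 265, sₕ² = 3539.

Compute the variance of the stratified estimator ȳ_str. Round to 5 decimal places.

Var(ȳ_str) = Σₕ Wₕ²(1 − fₕ)sₕ²/nₕ with Wₕ = Nₕ/N, N = 19463.
County 5: Wₕ = 0.63479422; term = 0.63479422²·(1 − 0.01036018)·81.4/128 = 0.25360484.
County 2: Wₕ = 0.22571032; term = 0.22571032²·(1 − 0.18552242)·365/815 = 0.01858306.
County 3: Wₕ = 0.13949545; term = 0.13949545²·(1 − 0.09760589)·3539/265 = 0.23450442.
Sum = 0.50669232.

0.50669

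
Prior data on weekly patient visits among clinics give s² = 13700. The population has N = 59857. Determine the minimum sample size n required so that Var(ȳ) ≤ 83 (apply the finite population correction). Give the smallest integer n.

165

Without fpc, n₀ = s²/D = 13700/83 = 165.0602.
With fpc, (1 − n/N)·s²/n ≤ D requires n ≥ n₀/(1 + n₀/N) = 165.0602/(1 + 165.0602/59857) = 164.6063.
Rounding up, n = 165.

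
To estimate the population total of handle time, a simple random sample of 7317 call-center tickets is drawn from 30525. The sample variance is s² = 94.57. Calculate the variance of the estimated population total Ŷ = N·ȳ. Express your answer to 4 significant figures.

9.156 × 10^6

Var(Ŷ) = N²·Var(ȳ) = N²·(1 − n/N)·s²/n.
f = 7317/30525 = 0.23970516; Var(ȳ) = 0.76029484·94.57/7317 = 0.0098265796.
Var(Ŷ) = 30525² · 0.0098265796 = 9.1561673 × 10^6.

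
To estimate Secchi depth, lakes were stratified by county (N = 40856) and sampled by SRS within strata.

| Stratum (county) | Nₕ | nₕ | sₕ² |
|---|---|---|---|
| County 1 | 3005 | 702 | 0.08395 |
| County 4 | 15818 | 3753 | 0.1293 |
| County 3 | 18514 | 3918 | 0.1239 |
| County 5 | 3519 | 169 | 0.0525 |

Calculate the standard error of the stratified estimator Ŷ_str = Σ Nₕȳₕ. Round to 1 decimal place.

Var(Ŷ_str) = Σₕ Nₕ²(1 − fₕ)sₕ²/nₕ.
County 1: 3005²·(1 − 702/3005)·0.08395/702 = 827.6029.
County 4: 15818²·(1 − 3753/15818)·0.1293/3753 = 6575.0469.
County 3: 18514²·(1 − 3918/18514)·0.1239/3918 = 8545.5691.
County 5: 3519²·(1 − 169/3519)·0.0525/169 = 3662.1546.
Sum = 19610.374.
SE = √(19610.374) = 140.0.

140.0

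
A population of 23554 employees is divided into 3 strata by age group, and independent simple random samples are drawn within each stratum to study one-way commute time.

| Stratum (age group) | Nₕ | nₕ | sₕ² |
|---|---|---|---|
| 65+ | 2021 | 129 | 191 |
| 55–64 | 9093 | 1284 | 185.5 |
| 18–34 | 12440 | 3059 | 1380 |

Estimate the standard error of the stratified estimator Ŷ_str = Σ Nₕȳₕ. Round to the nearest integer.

8280

Var(Ŷ_str) = Σₕ Nₕ²(1 − fₕ)sₕ²/nₕ.
65+: 2021²·(1 − 129/2021)·191/129 = 5.6614947 × 10^6.
55–64: 9093²·(1 − 1284/9093)·185.5/1284 = 1.0258444 × 10^7.
18–34: 12440²·(1 − 3059/12440)·1380/3059 = 5.2646454 × 10^7.
Sum = 6.8566393 × 10^7.
SE = √(6.8566393 × 10^7) = 8280.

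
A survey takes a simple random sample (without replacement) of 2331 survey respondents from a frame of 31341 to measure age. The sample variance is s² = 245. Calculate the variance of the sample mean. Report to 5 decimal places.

Under SRS without replacement, Var(ȳ) = (1 − f)·s²/n with f = n/N = 2331/31341 = 0.07437542.
Var(ȳ) = (1 − 0.07437542)·245/2331 = 0.92562458·0.10510511 = 0.097287869.

0.09729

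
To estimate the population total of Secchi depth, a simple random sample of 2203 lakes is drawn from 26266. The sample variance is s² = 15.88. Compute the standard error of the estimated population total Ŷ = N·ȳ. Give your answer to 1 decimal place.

2134.5

Var(Ŷ) = N²·Var(ȳ) = N²·(1 − n/N)·s²/n.
f = 2203/26266 = 0.08387269; Var(ȳ) = 0.91612731·15.88/2203 = 0.0066037684.
Var(Ŷ) = 26266² · 0.0066037684 = 4.555958 × 10^6.
SE(Ŷ) = √(4.555958 × 10^6) = 2134.5.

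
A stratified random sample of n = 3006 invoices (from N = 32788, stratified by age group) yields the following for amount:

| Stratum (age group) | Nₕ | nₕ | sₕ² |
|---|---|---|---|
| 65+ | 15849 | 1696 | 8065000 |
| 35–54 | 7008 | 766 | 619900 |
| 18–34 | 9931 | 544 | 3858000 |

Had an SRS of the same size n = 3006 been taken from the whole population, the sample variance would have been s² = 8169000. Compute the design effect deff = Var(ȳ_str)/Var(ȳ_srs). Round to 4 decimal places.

0.6644

Var(ȳ_str) = Σ Wₕ²(1−fₕ)sₕ²/nₕ with Wₕ = Nₕ/32788:
  65+: (15849/32788)²·(1−1696/15849)·8065000/1696 = 992.19959
  35–54: (7008/32788)²·(1−766/7008)·619900/766 = 32.929177
  18–34: (9931/32788)²·(1−544/9931)·3858000/544 = 614.96907
  → Var(ȳ_str) = 1640.0978.
Var(ȳ_srs) = (1 − 3006/32788)·8169000/3006 = 2468.4188.
deff = 1640.0978 / 2468.4188 = 0.6644.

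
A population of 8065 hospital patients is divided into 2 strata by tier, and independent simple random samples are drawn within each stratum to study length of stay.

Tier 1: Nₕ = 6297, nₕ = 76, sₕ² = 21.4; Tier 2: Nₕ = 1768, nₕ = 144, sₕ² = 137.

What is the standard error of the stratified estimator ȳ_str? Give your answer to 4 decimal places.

0.4600

Var(ȳ_str) = Σₕ Wₕ²(1 − fₕ)sₕ²/nₕ with Wₕ = Nₕ/N, N = 8065.
Tier 1: Wₕ = 0.78078115; term = 0.78078115²·(1 − 0.01206924)·21.4/76 = 0.16958418.
Tier 2: Wₕ = 0.21921885; term = 0.21921885²·(1 − 0.08144796)·137/144 = 0.041996937.
Sum = 0.21158112.
SE = √(0.21158112) = 0.4600.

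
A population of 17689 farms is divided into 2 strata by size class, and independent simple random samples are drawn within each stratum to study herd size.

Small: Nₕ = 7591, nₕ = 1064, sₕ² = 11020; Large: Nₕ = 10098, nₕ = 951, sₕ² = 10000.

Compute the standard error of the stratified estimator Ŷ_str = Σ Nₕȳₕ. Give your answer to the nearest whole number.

38528

Var(Ŷ_str) = Σₕ Nₕ²(1 − fₕ)sₕ²/nₕ.
Small: 7591²·(1 − 1064/7591)·11020/1064 = 5.1315973 × 10^8.
Large: 10098²·(1 − 951/10098)·10000/951 = 9.7125558 × 10^8.
Sum = 1.4844153 × 10^9.
SE = √(1.4844153 × 10^9) = 38528.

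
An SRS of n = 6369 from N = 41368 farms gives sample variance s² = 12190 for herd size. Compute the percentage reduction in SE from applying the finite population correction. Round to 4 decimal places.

f = n/N = 6369/41368 = 0.15395958.
SE_no-fpc = √(s²/n) = 1.3834588; SE_fpc = √((1−f)s²/n) = 1.2725117.
Ratio = √(1−f) = 0.91980455. Reduction = 100·(1 − 0.91980455) = 8.0195%.

8.0195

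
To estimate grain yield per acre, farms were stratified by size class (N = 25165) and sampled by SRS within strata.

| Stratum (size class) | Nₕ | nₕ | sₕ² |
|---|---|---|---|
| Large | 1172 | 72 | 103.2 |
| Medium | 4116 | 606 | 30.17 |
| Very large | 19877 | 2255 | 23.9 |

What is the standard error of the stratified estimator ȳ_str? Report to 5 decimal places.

0.09958

Var(ȳ_str) = Σₕ Wₕ²(1 − fₕ)sₕ²/nₕ with Wₕ = Nₕ/N, N = 25165.
Large: Wₕ = 0.04657262; term = 0.04657262²·(1 − 0.06143345)·103.2/72 = 0.0029179217.
Medium: Wₕ = 0.16356050; term = 0.16356050²·(1 − 0.14723032)·30.17/606 = 0.0011357724.
Very large: Wₕ = 0.78986688; term = 0.78986688²·(1 − 0.11344770)·23.9/2255 = 0.005862239.
Sum = 0.0099159331.
SE = √(0.0099159331) = 0.09958.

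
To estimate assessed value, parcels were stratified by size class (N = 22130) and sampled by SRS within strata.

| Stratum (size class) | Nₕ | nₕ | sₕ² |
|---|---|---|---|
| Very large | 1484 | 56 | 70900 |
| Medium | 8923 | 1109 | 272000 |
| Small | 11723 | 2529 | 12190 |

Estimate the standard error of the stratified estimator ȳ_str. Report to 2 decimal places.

6.44

Var(ȳ_str) = Σₕ Wₕ²(1 − fₕ)sₕ²/nₕ with Wₕ = Nₕ/N, N = 22130.
Very large: Wₕ = 0.06705829; term = 0.06705829²·(1 − 0.03773585)·70900/56 = 5.4784473.
Medium: Wₕ = 0.40320831; term = 0.40320831²·(1 − 0.12428555)·272000/1109 = 34.918761.
Small: Wₕ = 0.52973339; term = 0.52973339²·(1 − 0.21572976)·12190/2529 = 1.0608044.
Sum = 41.458013.
SE = √(41.458013) = 6.44.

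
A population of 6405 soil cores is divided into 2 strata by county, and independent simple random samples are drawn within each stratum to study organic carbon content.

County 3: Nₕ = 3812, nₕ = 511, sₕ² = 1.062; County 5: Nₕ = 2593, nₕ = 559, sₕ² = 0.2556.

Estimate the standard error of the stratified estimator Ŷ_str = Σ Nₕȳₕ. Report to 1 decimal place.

169.0

Var(Ŷ_str) = Σₕ Nₕ²(1 − fₕ)sₕ²/nₕ.
County 3: 3812²·(1 − 511/3812)·1.062/511 = 26151.827.
County 5: 2593²·(1 − 559/2593)·0.2556/559 = 2411.5846.
Sum = 28563.412.
SE = √(28563.412) = 169.0.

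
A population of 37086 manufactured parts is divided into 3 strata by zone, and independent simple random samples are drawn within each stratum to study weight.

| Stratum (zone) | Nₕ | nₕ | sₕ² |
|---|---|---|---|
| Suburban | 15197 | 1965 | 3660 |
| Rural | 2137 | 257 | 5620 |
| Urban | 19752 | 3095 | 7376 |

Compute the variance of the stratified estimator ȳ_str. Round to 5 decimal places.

0.90629

Var(ȳ_str) = Σₕ Wₕ²(1 − fₕ)sₕ²/nₕ with Wₕ = Nₕ/N, N = 37086.
Suburban: Wₕ = 0.40977727; term = 0.40977727²·(1 − 0.12930184)·3660/1965 = 0.27232148.
Rural: Wₕ = 0.05762282; term = 0.05762282²·(1 − 0.12026205)·5620/257 = 0.063877157.
Urban: Wₕ = 0.53259990; term = 0.53259990²·(1 − 0.15669299)·7376/3095 = 0.57009618.
Sum = 0.90629482.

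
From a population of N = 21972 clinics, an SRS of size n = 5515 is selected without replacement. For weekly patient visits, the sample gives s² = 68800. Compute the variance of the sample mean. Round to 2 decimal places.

9.34

Under SRS without replacement, Var(ȳ) = (1 − f)·s²/n with f = n/N = 5515/21972 = 0.25100127.
Var(ȳ) = (1 − 0.25100127)·68800/5515 = 0.74899873·12.475068 = 9.34381.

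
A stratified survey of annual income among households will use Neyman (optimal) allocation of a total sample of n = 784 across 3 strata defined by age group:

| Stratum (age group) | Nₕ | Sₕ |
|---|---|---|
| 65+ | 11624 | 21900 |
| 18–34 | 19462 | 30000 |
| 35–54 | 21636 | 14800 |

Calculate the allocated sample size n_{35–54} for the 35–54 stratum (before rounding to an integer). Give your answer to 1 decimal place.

Neyman allocation: nₕ = n·NₕSₕ / Σⱼ NⱼSⱼ.
Σ NⱼSⱼ = 11624·21900 + 19462·30000 + 21636·14800 = 1.1586384 × 10^9.
n_{35–54} = 784·21636·14800 / (1.1586384 × 10^9) = 216.7.

216.7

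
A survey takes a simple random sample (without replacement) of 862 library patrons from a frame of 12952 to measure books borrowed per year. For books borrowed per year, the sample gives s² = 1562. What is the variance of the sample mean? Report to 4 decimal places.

1.6915

Under SRS without replacement, Var(ȳ) = (1 − f)·s²/n with f = n/N = 862/12952 = 0.06655343.
Var(ȳ) = (1 − 0.06655343)·1562/862 = 0.93344657·1.812065 = 1.6914658.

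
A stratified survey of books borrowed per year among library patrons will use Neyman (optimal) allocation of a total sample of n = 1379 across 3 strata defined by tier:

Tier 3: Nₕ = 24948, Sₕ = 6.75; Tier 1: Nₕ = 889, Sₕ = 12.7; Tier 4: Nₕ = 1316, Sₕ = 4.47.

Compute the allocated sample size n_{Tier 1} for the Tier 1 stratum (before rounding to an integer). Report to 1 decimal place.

83.9

Neyman allocation: nₕ = n·NₕSₕ / Σⱼ NⱼSⱼ.
Σ NⱼSⱼ = 24948·6.75 + 889·12.7 + 1316·4.47 = 185571.82.
n_{Tier 1} = 1379·889·12.7 / 185571.82 = 83.9.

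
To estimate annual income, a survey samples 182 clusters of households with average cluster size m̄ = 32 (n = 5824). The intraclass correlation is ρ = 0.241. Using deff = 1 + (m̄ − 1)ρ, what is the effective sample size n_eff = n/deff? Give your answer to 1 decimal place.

deff = 1 + (32 − 1)·0.241 = 1 + 7.471 = 8.471.
n_eff = 5824 / 8.471 = 687.5.

687.5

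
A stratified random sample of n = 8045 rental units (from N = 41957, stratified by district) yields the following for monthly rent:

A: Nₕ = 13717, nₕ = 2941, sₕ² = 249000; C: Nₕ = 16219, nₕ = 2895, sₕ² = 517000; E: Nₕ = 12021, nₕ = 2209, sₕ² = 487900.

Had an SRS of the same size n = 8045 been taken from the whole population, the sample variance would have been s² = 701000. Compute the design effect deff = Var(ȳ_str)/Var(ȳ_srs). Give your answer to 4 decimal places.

0.6223

Var(ȳ_str) = Σ Wₕ²(1−fₕ)sₕ²/nₕ with Wₕ = Nₕ/41957:
  A: (13717/41957)²·(1−2941/13717)·249000/2941 = 7.1090601
  C: (16219/41957)²·(1−2895/16219)·517000/2895 = 21.922588
  E: (12021/41957)²·(1−2209/12021)·487900/2209 = 14.798728
  → Var(ȳ_str) = 43.830376.
Var(ȳ_srs) = (1 − 8045/41957)·701000/8045 = 70.427285.
deff = 43.830376 / 70.427285 = 0.6223.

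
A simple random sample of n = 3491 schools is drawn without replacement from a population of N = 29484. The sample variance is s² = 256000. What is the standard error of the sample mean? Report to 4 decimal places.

Under SRS without replacement, Var(ȳ) = (1 − f)·s²/n with f = n/N = 3491/29484 = 0.11840320.
Var(ȳ) = (1 − 0.11840320)·256000/3491 = 0.88159680·73.331424 = 64.648748.
SE(ȳ) = √(64.648748) = 8.0404.

8.0404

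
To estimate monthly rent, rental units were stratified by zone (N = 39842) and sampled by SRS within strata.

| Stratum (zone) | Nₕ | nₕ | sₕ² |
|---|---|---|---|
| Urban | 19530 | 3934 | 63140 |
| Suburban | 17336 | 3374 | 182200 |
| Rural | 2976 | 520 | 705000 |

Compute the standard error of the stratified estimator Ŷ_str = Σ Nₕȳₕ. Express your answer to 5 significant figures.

Var(Ŷ_str) = Σₕ Nₕ²(1 − fₕ)sₕ²/nₕ.
Urban: 19530²·(1 − 3934/19530)·63140/3934 = 4.8886134 × 10^9.
Suburban: 17336²·(1 − 3374/17336)·182200/3374 = 1.3070729 × 10^10.
Rural: 2976²·(1 − 520/2976)·705000/520 = 9.9093932 × 10^9.
Sum = 2.7868736 × 10^10.
SE = √(2.7868736 × 10^10) = 166940.

166940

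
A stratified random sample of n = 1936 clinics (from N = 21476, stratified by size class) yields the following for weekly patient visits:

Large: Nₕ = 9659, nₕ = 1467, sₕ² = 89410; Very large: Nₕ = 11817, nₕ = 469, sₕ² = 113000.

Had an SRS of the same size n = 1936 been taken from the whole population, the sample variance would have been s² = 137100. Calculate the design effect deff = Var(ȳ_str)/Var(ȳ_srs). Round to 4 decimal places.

Var(ȳ_str) = Σ Wₕ²(1−fₕ)sₕ²/nₕ with Wₕ = Nₕ/21476:
  Large: (9659/21476)²·(1−1467/9659)·89410/1467 = 10.456138
  Very large: (11817/21476)²·(1−469/11817)·113000/469 = 70.05278
  → Var(ȳ_str) = 80.508918.
Var(ȳ_srs) = (1 − 1936/21476)·137100/1936 = 64.432245.
deff = 80.508918 / 64.432245 = 1.2495.

1.2495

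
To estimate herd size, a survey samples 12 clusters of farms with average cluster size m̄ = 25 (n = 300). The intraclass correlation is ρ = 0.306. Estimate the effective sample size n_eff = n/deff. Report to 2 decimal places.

deff = 1 + (25 − 1)·0.306 = 1 + 7.344 = 8.344.
n_eff = 300 / 8.344 = 35.95.

35.95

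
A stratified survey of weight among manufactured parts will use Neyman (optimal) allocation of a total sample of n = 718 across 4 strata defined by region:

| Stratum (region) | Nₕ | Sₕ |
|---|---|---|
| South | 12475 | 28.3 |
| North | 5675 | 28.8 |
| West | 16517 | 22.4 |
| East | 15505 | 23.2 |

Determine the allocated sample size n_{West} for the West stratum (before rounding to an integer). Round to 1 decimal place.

Neyman allocation: nₕ = n·NₕSₕ / Σⱼ NⱼSⱼ.
Σ NⱼSⱼ = 12475·28.3 + 5675·28.8 + 16517·22.4 + 15505·23.2 = 1.2461793 × 10^6.
n_{West} = 718·16517·22.4 / (1.2461793 × 10^6) = 213.2.

213.2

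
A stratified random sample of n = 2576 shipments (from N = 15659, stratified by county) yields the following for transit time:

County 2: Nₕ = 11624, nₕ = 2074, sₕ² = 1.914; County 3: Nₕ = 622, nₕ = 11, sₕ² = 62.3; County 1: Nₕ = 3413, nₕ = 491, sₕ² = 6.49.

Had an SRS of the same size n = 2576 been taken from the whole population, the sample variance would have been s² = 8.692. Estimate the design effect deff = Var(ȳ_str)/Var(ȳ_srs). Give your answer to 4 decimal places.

3.4526

Var(ȳ_str) = Σ Wₕ²(1−fₕ)sₕ²/nₕ with Wₕ = Nₕ/15659:
  County 2: (11624/15659)²·(1−2074/11624)·1.914/2074 = 4.1779583 × 10^-4
  County 3: (622/15659)²·(1−11/622)·62.3/11 = 0.0087780673
  County 1: (3413/15659)²·(1−491/3413)·6.49/491 = 5.3759059 × 10^-4
  → Var(ȳ_str) = 0.0097334537.
Var(ȳ_srs) = (1 − 2576/15659)·8.692/2576 = 0.0028191435.
deff = 0.0097334537 / 0.0028191435 = 3.4526.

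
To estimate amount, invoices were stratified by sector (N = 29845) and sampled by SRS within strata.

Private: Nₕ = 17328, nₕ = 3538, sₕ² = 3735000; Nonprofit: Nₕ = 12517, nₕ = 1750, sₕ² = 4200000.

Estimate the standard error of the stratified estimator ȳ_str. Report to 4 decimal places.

Var(ȳ_str) = Σₕ Wₕ²(1 − fₕ)sₕ²/nₕ with Wₕ = Nₕ/N, N = 29845.
Private: Wₕ = 0.58059977; term = 0.58059977²·(1 − 0.20417821)·3735000/3538 = 283.20591.
Nonprofit: Wₕ = 0.41940023; term = 0.41940023²·(1 − 0.13980986)·4200000/1750 = 363.13076.
Sum = 646.33667.
SE = √(646.33667) = 25.4232.

25.4232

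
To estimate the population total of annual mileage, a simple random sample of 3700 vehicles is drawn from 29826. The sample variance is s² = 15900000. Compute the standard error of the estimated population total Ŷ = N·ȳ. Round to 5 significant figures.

Var(Ŷ) = N²·Var(ȳ) = N²·(1 − n/N)·s²/n.
f = 3700/29826 = 0.12405284; Var(ȳ) = 0.87594716·15900000/3700 = 3764.2054.
Var(Ŷ) = 29826² · 3764.2054 = 3.3486005 × 10^12.
SE(Ŷ) = √(3.3486005 × 10^12) = 1.8299 × 10^6.

1.8299 × 10^6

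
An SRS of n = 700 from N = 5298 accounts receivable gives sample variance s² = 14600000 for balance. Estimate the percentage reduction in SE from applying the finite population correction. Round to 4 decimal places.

6.8402

f = n/N = 700/5298 = 0.13212533.
SE_no-fpc = √(s²/n) = 144.42002; SE_fpc = √((1−f)s²/n) = 134.54139.
Ratio = √(1−f) = 0.93159791. Reduction = 100·(1 − 0.93159791) = 6.8402%.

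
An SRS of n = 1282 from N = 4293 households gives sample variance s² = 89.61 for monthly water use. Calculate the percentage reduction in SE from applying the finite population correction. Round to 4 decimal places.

16.2519

f = n/N = 1282/4293 = 0.29862567.
SE_no-fpc = √(s²/n) = 0.26438343; SE_fpc = √((1−f)s²/n) = 0.22141608.
Ratio = √(1−f) = 0.83748094. Reduction = 100·(1 − 0.83748094) = 16.2519%.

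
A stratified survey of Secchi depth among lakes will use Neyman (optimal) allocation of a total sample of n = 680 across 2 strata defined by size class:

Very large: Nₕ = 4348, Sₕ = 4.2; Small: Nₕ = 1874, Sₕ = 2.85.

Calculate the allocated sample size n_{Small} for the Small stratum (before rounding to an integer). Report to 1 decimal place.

153.9

Neyman allocation: nₕ = n·NₕSₕ / Σⱼ NⱼSⱼ.
Σ NⱼSⱼ = 4348·4.2 + 1874·2.85 = 23602.5.
n_{Small} = 680·1874·2.85 / 23602.5 = 153.9.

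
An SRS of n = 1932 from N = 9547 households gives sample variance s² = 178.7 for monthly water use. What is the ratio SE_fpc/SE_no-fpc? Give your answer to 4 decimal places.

0.8931

f = n/N = 1932/9547 = 0.20236724.
SE_no-fpc = √(s²/n) = 0.30412962; SE_fpc = √((1−f)s²/n) = 0.27161904.
Ratio = √(1−f) = 0.89310289.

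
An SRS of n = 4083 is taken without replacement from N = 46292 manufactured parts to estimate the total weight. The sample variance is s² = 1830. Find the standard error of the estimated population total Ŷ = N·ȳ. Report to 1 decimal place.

29593.2

Var(Ŷ) = N²·Var(ȳ) = N²·(1 − n/N)·s²/n.
f = 4083/46292 = 0.08820099; Var(ȳ) = 0.91179901·1830/4083 = 0.40866818.
Var(Ŷ) = 46292² · 0.40866818 = 8.7575518 × 10^8.
SE(Ŷ) = √(8.7575518 × 10^8) = 29593.2.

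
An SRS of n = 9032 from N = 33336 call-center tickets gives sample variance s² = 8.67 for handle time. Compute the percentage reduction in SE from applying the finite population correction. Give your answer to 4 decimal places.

14.6149

f = n/N = 9032/33336 = 0.27093832.
SE_no-fpc = √(s²/n) = 0.03098258; SE_fpc = √((1−f)s²/n) = 0.02645451.
Ratio = √(1−f) = 0.85385108. Reduction = 100·(1 − 0.85385108) = 14.6149%.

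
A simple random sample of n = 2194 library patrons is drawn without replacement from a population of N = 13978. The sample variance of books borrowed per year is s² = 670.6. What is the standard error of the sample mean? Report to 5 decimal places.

0.50762

Under SRS without replacement, Var(ȳ) = (1 − f)·s²/n with f = n/N = 2194/13978 = 0.15696094.
Var(ȳ) = (1 − 0.15696094)·670.6/2194 = 0.84303906·0.30565178 = 0.25767639.
SE(ȳ) = √(0.25767639) = 0.50762.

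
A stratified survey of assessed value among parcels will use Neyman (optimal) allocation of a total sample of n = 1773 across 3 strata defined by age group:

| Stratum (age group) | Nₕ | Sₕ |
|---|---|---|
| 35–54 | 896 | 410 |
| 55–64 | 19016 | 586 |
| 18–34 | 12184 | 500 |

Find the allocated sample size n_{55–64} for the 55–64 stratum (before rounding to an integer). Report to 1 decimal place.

1122.4

Neyman allocation: nₕ = n·NₕSₕ / Σⱼ NⱼSⱼ.
Σ NⱼSⱼ = 896·410 + 19016·586 + 12184·500 = 1.7602736 × 10^7.
n_{55–64} = 1773·19016·586 / (1.7602736 × 10^7) = 1122.4.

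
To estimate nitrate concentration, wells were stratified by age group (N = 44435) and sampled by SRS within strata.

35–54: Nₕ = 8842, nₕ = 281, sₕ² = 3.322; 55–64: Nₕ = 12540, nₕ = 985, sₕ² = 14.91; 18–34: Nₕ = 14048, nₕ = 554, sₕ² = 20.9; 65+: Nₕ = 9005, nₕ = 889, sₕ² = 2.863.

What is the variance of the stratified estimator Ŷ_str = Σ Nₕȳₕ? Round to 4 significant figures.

Var(Ŷ_str) = Σₕ Nₕ²(1 − fₕ)sₕ²/nₕ.
35–54: 8842²·(1 − 281/8842)·3.322/281 = 894887.24.
55–64: 12540²·(1 − 985/12540)·14.91/985 = 2.1933548 × 10^6.
18–34: 14048²·(1 − 554/14048)·20.9/554 = 7.1514108 × 10^6.
65+: 9005²·(1 − 889/9005)·2.863/889 = 235366.88.
Sum = 1.047502 × 10^7.

1.048 × 10^7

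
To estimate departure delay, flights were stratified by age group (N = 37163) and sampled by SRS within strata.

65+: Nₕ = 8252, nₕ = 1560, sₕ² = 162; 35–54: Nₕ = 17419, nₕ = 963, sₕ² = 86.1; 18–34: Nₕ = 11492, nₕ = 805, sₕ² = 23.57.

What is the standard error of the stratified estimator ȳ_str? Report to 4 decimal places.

0.1591

Var(ȳ_str) = Σₕ Wₕ²(1 − fₕ)sₕ²/nₕ with Wₕ = Nₕ/N, N = 37163.
65+: Wₕ = 0.22204881; term = 0.22204881²·(1 − 0.18904508)·162/1560 = 0.0041522552.
35–54: Wₕ = 0.46871889; term = 0.46871889²·(1 − 0.05528446)·86.1/963 = 0.018556789.
18–34: Wₕ = 0.30923230; term = 0.30923230²·(1 − 0.07004873)·23.57/805 = 0.0026037159.
Sum = 0.02531276.
SE = √(0.02531276) = 0.1591.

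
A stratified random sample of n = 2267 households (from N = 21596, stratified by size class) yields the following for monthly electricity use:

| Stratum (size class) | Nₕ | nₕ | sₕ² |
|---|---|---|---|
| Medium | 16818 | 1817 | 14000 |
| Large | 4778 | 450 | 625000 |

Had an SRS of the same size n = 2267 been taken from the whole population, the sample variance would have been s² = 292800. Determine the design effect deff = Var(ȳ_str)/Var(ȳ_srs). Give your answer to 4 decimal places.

Var(ȳ_str) = Σ Wₕ²(1−fₕ)sₕ²/nₕ with Wₕ = Nₕ/21596:
  Medium: (16818/21596)²·(1−1817/16818)·14000/1817 = 4.1679359
  Large: (4778/21596)²·(1−450/4778)·625000/450 = 61.582067
  → Var(ȳ_str) = 65.750003.
Var(ȳ_srs) = (1 − 2267/21596)·292800/2267 = 115.59941.
deff = 65.750003 / 115.59941 = 0.5688.

0.5688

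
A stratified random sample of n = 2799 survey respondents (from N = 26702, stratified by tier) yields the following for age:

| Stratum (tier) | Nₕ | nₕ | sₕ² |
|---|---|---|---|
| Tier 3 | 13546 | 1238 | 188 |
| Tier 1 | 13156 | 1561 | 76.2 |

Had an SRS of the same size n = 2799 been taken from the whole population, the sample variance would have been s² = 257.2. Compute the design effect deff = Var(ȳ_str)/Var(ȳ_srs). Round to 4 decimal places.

0.5587

Var(ȳ_str) = Σ Wₕ²(1−fₕ)sₕ²/nₕ with Wₕ = Nₕ/26702:
  Tier 3: (13546/26702)²·(1−1238/13546)·188/1238 = 0.035509796
  Tier 1: (13156/26702)²·(1−1561/13156)·76.2/1561 = 0.010443813
  → Var(ȳ_str) = 0.045953609.
Var(ȳ_srs) = (1 − 2799/26702)·257.2/2799 = 0.082257723.
deff = 0.045953609 / 0.082257723 = 0.5587.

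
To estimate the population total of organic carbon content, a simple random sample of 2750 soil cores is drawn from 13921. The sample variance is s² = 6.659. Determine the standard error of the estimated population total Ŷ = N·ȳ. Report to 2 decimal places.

Var(Ŷ) = N²·Var(ȳ) = N²·(1 − n/N)·s²/n.
f = 2750/13921 = 0.19754328; Var(ȳ) = 0.80245672·6.659/2750 = 0.0019431125.
Var(Ŷ) = 13921² · 0.0019431125 = 376564.01.
SE(Ŷ) = √(376564.01) = 613.65.

613.65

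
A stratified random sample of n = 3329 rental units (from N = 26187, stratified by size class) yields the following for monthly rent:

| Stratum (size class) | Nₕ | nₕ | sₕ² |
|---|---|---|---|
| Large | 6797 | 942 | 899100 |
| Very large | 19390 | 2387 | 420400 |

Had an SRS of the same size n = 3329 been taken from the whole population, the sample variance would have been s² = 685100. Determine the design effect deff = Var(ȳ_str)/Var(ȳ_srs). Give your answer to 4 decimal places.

0.7797

Var(ȳ_str) = Σ Wₕ²(1−fₕ)sₕ²/nₕ with Wₕ = Nₕ/26187:
  Large: (6797/26187)²·(1−942/6797)·899100/942 = 55.389796
  Very large: (19390/26187)²·(1−2387/19390)·420400/2387 = 84.672456
  → Var(ȳ_str) = 140.06225.
Var(ȳ_srs) = (1 − 3329/26187)·685100/3329 = 179.6357.
deff = 140.06225 / 179.6357 = 0.7797.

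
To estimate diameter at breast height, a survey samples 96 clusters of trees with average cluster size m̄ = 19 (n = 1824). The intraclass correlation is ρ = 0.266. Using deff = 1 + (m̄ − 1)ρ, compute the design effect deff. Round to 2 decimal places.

deff = 1 + (19 − 1)·0.266 = 1 + 4.788 = 5.788.

5.79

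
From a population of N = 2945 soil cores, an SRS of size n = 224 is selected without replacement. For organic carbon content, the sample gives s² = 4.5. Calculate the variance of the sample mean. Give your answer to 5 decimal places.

Under SRS without replacement, Var(ȳ) = (1 − f)·s²/n with f = n/N = 224/2945 = 0.07606112.
Var(ȳ) = (1 − 0.07606112)·4.5/224 = 0.92393888·0.020089286 = 0.018561272.

0.01856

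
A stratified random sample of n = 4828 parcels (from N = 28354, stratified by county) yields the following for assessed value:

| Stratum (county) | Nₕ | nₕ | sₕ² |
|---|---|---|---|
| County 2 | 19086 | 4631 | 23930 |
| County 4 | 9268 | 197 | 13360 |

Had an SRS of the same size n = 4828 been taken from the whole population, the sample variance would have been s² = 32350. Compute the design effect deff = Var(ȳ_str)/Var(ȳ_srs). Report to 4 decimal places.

Var(ȳ_str) = Σ Wₕ²(1−fₕ)sₕ²/nₕ with Wₕ = Nₕ/28354:
  County 2: (19086/28354)²·(1−4631/19086)·23930/4631 = 1.7732594
  County 4: (9268/28354)²·(1−197/9268)·13360/197 = 7.0917392
  → Var(ȳ_str) = 8.8649986.
Var(ȳ_srs) = (1 − 4828/28354)·32350/4828 = 5.5595646.
deff = 8.8649986 / 5.5595646 = 1.5945.

1.5945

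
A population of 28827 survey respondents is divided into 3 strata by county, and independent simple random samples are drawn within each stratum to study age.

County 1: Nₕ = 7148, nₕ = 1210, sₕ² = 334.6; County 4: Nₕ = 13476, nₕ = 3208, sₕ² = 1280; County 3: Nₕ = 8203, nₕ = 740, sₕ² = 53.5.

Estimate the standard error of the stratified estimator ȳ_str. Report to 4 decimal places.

Var(ȳ_str) = Σₕ Wₕ²(1 − fₕ)sₕ²/nₕ with Wₕ = Nₕ/N, N = 28827.
County 1: Wₕ = 0.24796198; term = 0.24796198²·(1 − 0.16927812)·334.6/1210 = 0.014124283.
County 4: Wₕ = 0.46747841; term = 0.46747841²·(1 − 0.23805283)·1280/3208 = 0.066439075.
County 3: Wₕ = 0.28455961; term = 0.28455961²·(1 − 0.09021090)·53.5/740 = 0.0053261.
Sum = 0.085889458.
SE = √(0.085889458) = 0.2931.

0.2931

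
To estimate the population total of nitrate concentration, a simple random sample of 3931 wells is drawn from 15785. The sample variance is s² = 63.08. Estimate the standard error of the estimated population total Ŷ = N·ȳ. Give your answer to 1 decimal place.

1732.8

Var(Ŷ) = N²·Var(ȳ) = N²·(1 − n/N)·s²/n.
f = 3931/15785 = 0.24903389; Var(ȳ) = 0.75096611·63.08/3931 = 0.012050609.
Var(Ŷ) = 15785² · 0.012050609 = 3.0026048 × 10^6.
SE(Ŷ) = √(3.0026048 × 10^6) = 1732.8.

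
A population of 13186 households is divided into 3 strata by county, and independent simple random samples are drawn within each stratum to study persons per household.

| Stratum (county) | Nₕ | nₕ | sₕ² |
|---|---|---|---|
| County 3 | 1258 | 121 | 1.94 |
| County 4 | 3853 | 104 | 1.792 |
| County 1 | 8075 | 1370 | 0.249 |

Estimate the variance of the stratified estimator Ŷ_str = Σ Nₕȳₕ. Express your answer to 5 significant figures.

Var(Ŷ_str) = Σₕ Nₕ²(1 − fₕ)sₕ²/nₕ.
County 3: 1258²·(1 − 121/1258)·1.94/121 = 22932.82.
County 4: 3853²·(1 − 104/3853)·1.792/104 = 248896.69.
County 1: 8075²·(1 − 1370/8075)·0.249/1370 = 9840.5663.
Sum = 281670.08.

281670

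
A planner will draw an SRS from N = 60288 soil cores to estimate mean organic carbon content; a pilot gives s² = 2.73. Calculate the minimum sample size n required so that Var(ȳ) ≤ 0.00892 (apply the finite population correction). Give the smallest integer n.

Without fpc, n₀ = s²/D = 2.73/0.00892 = 306.0538.
With fpc, (1 − n/N)·s²/n ≤ D requires n ≥ n₀/(1 + n₀/N) = 306.0538/(1 + 306.0538/60288) = 304.5080.
Rounding up, n = 305.

305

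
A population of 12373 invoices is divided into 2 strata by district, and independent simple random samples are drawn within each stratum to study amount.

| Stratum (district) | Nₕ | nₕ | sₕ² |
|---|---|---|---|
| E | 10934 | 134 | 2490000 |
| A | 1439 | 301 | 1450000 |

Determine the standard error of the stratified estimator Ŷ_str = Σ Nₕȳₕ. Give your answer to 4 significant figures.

Var(Ŷ_str) = Σₕ Nₕ²(1 − fₕ)sₕ²/nₕ.
E: 10934²·(1 − 134/10934)·2490000/134 = 2.1943069 × 10^12.
A: 1439²·(1 − 301/1439)·1450000/301 = 7.8886841 × 10^9.
Sum = 2.2021956 × 10^12.
SE = √(2.2021956 × 10^12) = 1.484 × 10^6.

1.484 × 10^6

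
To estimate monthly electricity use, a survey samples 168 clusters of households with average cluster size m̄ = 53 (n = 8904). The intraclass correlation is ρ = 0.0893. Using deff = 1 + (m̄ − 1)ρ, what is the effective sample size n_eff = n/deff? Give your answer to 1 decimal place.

deff = 1 + (53 − 1)·0.0893 = 1 + 4.6436 = 5.6436.
n_eff = 8904 / 5.6436 = 1577.7.

1577.7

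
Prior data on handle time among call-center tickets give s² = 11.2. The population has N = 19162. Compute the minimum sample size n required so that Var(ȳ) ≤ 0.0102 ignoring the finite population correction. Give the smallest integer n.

1099

Without fpc, n₀ = s²/D = 11.2/0.0102 = 1098.0392.
Rounding up, n = 1099.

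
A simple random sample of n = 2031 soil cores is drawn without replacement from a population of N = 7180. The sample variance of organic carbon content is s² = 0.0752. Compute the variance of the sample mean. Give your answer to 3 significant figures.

2.66 × 10^-5

Under SRS without replacement, Var(ȳ) = (1 − f)·s²/n with f = n/N = 2031/7180 = 0.28286908.
Var(ȳ) = (1 − 0.28286908)·0.0752/2031 = 0.71713092·3.7026096 × 10^-5 = 2.6552558 × 10^-5.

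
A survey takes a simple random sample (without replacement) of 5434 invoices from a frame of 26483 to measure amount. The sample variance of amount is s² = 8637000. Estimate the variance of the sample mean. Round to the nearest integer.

1263

Under SRS without replacement, Var(ȳ) = (1 − f)·s²/n with f = n/N = 5434/26483 = 0.20518823.
Var(ȳ) = (1 − 0.20518823)·8637000/5434 = 0.79481177·1589.4369 = 1263.3031.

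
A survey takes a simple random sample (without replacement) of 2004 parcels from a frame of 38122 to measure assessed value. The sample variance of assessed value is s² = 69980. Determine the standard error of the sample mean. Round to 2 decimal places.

Under SRS without replacement, Var(ȳ) = (1 − f)·s²/n with f = n/N = 2004/38122 = 0.05256807.
Var(ȳ) = (1 − 0.05256807)·69980/2004 = 0.94743193·34.92016 = 33.084474.
SE(ȳ) = √(33.084474) = 5.75.

5.75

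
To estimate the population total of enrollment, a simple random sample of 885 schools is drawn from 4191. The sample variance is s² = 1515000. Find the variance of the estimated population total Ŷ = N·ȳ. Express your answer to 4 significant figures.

Var(Ŷ) = N²·Var(ȳ) = N²·(1 − n/N)·s²/n.
f = 885/4191 = 0.21116679; Var(ȳ) = 0.78883321·1515000/885 = 1350.3755.
Var(Ŷ) = 4191² · 1350.3755 = 2.3718645 × 10^10.

2.372 × 10^10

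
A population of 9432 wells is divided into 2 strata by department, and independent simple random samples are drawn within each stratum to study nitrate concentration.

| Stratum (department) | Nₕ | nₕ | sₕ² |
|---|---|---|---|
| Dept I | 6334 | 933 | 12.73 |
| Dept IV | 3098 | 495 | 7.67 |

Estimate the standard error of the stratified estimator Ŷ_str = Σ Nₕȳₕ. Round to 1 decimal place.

769.2

Var(Ŷ_str) = Σₕ Nₕ²(1 − fₕ)sₕ²/nₕ.
Dept I: 6334²·(1 − 933/6334)·12.73/933 = 466765.77.
Dept IV: 3098²·(1 − 495/3098)·7.67/495 = 124952.73.
Sum = 591718.5.
SE = √(591718.5) = 769.2.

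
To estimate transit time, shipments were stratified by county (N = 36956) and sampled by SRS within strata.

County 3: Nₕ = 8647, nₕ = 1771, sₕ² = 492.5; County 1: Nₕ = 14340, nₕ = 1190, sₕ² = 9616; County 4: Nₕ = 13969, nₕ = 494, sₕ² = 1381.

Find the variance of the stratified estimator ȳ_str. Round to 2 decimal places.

1.51

Var(ȳ_str) = Σₕ Wₕ²(1 − fₕ)sₕ²/nₕ with Wₕ = Nₕ/N, N = 36956.
County 3: Wₕ = 0.23398095; term = 0.23398095²·(1 − 0.20481092)·492.5/1771 = 0.012106513.
County 1: Wₕ = 0.38802901; term = 0.38802901²·(1 − 0.08298466)·9616/1190 = 1.115713.
County 4: Wₕ = 0.37799004; term = 0.37799004²·(1 − 0.03536402)·1381/494 = 0.38529281.
Sum = 1.5131123.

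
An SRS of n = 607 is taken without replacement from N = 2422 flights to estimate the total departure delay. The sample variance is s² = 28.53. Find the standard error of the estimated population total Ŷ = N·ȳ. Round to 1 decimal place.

Var(Ŷ) = N²·Var(ȳ) = N²·(1 − n/N)·s²/n.
f = 607/2422 = 0.25061932; Var(ȳ) = 0.74938068·28.53/607 = 0.035222126.
Var(Ŷ) = 2422² · 0.035222126 = 206615.95.
SE(Ŷ) = √(206615.95) = 454.6.

454.6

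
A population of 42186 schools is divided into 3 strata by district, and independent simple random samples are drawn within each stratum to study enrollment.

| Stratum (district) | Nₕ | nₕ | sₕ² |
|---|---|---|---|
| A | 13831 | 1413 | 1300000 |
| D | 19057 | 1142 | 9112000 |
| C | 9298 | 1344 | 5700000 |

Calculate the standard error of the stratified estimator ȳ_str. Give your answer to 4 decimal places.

42.3758

Var(ȳ_str) = Σₕ Wₕ²(1 − fₕ)sₕ²/nₕ with Wₕ = Nₕ/N, N = 42186.
A: Wₕ = 0.32785758; term = 0.32785758²·(1 − 0.10216181)·1300000/1413 = 88.79116.
D: Wₕ = 0.45173754; term = 0.45173754²·(1 − 0.05992549)·9112000/1142 = 1530.6724.
C: Wₕ = 0.22040487; term = 0.22040487²·(1 − 0.14454721)·5700000/1344 = 176.24387.
Sum = 1795.7074.
SE = √(1795.7074) = 42.3758.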